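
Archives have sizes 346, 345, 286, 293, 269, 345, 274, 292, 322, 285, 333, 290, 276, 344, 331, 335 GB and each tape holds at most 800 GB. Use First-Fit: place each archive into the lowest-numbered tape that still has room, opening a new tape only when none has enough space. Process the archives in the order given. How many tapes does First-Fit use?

8 tapes

Put 346 GB in tape 1; 454 GB remain.
Put 345 GB in tape 1; 109 GB remain.
Put 286 GB in tape 2; 514 GB remain.
Put 293 GB in tape 2; 221 GB remain.
Put 269 GB in tape 3; 531 GB remain.
Put 345 GB in tape 3; 186 GB remain.
Put 274 GB in tape 4; 526 GB remain.
Put 292 GB in tape 4; 234 GB remain.
Put 322 GB in tape 5; 478 GB remain.
Put 285 GB in tape 5; 193 GB remain.
Put 333 GB in tape 6; 467 GB remain.
Put 290 GB in tape 6; 177 GB remain.
Put 276 GB in tape 7; 524 GB remain.
Put 344 GB in tape 7; 180 GB remain.
Put 331 GB in tape 8; 469 GB remain.
Put 335 GB in tape 8; 134 GB remain.
Final tapes: [346,345] [286,293] [269,345] [274,292] [322,285] [333,290] [276,344] [331,335].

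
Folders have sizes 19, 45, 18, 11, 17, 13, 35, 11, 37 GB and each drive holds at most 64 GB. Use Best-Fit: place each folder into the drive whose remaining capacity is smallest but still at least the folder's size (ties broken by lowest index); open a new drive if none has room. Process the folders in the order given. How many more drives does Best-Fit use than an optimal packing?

0

Best-Fit: [19,45] [18,11,17,13] [35,11] [37] → 4 drives.
Total size 206 GB; any packing needs at least ⌈206/64⌉ = 4 drives.
So 4 is already optimal.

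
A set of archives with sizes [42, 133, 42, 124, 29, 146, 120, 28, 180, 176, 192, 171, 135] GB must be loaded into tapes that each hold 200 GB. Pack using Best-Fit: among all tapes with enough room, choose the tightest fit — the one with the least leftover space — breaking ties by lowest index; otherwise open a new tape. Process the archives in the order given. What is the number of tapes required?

tape 1: place 42 GB, 158 GB left
tape 1: place 133 GB, 25 GB left
tape 2: place 42 GB, 158 GB left
tape 2: place 124 GB, 34 GB left
tape 2: place 29 GB, 5 GB left
tape 3: place 146 GB, 54 GB left
tape 4: place 120 GB, 80 GB left
tape 3: place 28 GB, 26 GB left
tape 5: place 180 GB, 20 GB left
tape 6: place 176 GB, 24 GB left
tape 7: place 192 GB, 8 GB left
tape 8: place 171 GB, 29 GB left
tape 9: place 135 GB, 65 GB left

9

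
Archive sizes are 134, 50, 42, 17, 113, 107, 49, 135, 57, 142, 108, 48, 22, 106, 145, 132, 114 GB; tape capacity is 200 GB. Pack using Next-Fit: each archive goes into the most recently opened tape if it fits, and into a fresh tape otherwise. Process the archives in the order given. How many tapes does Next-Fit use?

10

Put 134 GB in tape 1; 66 GB remain.
Put 50 GB in tape 1; 16 GB remain.
Put 42 GB in tape 2; 158 GB remain.
Put 17 GB in tape 2; 141 GB remain.
Put 113 GB in tape 2; 28 GB remain.
Put 107 GB in tape 3; 93 GB remain.
Put 49 GB in tape 3; 44 GB remain.
Put 135 GB in tape 4; 65 GB remain.
Put 57 GB in tape 4; 8 GB remain.
Put 142 GB in tape 5; 58 GB remain.
Put 108 GB in tape 6; 92 GB remain.
Put 48 GB in tape 6; 44 GB remain.
Put 22 GB in tape 6; 22 GB remain.
Put 106 GB in tape 7; 94 GB remain.
Put 145 GB in tape 8; 55 GB remain.
Put 132 GB in tape 9; 68 GB remain.
Put 114 GB in tape 10; 86 GB remain.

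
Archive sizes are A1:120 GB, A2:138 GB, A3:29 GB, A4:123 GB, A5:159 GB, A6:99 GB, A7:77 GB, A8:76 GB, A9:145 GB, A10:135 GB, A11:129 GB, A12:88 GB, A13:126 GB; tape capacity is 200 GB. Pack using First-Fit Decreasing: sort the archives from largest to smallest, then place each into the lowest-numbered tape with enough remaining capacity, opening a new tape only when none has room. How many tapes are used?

Sorted descending: 159, 145, 138, 135, 129, 126, 123, 120, 99, 88, 77, 76, 29.
Put 159 GB in tape 1; 41 GB remain.
Put 145 GB in tape 2; 55 GB remain.
Put 138 GB in tape 3; 62 GB remain.
Put 135 GB in tape 4; 65 GB remain.
Put 129 GB in tape 5; 71 GB remain.
Put 126 GB in tape 6; 74 GB remain.
Put 123 GB in tape 7; 77 GB remain.
Put 120 GB in tape 8; 80 GB remain.
Put 99 GB in tape 9; 101 GB remain.
Put 88 GB in tape 9; 13 GB remain.
Put 77 GB in tape 7; 0 GB remain.
Put 76 GB in tape 8; 4 GB remain.
Put 29 GB in tape 1; 12 GB remain.

9 tapes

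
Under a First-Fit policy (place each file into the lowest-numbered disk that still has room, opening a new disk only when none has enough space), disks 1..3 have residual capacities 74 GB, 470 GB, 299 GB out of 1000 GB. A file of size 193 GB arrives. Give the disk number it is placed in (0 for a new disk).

Disks with room: disk 2 (470 GB), disk 3 (299 GB).
The first with room is disk 2.

2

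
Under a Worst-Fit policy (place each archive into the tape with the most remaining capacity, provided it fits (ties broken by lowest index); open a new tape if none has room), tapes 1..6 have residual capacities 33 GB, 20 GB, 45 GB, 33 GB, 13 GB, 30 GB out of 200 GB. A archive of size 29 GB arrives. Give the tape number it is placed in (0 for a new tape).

3

Tapes with room: tape 1 (33 GB), tape 3 (45 GB), tape 4 (33 GB), tape 6 (30 GB).
Most room is tape 3 with 45 GB free.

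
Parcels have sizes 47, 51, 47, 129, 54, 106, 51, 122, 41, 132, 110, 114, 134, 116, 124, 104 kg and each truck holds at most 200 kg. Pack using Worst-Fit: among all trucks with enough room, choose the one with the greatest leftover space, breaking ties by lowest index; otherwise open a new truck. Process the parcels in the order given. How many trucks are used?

11

47 kg → truck 1 (remaining 153 kg)
51 kg → truck 1 (remaining 102 kg)
47 kg → truck 1 (remaining 55 kg)
129 kg → truck 2 (remaining 71 kg)
54 kg → truck 2 (remaining 17 kg)
106 kg → truck 3 (remaining 94 kg)
51 kg → truck 3 (remaining 43 kg)
122 kg → truck 4 (remaining 78 kg)
41 kg → truck 4 (remaining 37 kg)
132 kg → truck 5 (remaining 68 kg)
110 kg → truck 6 (remaining 90 kg)
114 kg → truck 7 (remaining 86 kg)
134 kg → truck 8 (remaining 66 kg)
116 kg → truck 9 (remaining 84 kg)
124 kg → truck 10 (remaining 76 kg)
104 kg → truck 11 (remaining 96 kg)
Final trucks: [47,51,47] [129,54] [106,51] [122,41] [132] [110] [114] [134] [116] [124] [104].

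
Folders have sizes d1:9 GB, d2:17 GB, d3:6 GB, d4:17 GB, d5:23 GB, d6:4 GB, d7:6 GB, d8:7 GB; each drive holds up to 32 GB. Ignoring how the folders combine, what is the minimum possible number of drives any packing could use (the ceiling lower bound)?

3 drives

Total size = 9 + 17 + 6 + 17 + 23 + 4 + 6 + 7 = 89 GB.
⌈89 / 32⌉ = 3.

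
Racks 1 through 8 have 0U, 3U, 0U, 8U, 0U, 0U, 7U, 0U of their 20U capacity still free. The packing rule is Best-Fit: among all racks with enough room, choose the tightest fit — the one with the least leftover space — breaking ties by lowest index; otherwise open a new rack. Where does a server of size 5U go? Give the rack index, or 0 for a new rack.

7

Racks with room: rack 4 (8U), rack 7 (7U).
Tightest fit is rack 7 with 7U free.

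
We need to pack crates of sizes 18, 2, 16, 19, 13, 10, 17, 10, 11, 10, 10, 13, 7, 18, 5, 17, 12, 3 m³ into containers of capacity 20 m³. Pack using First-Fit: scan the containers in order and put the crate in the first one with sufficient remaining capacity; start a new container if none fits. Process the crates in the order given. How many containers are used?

container 1: place 18 m³, 2 m³ left
container 1: place 2 m³, 0 m³ left
container 2: place 16 m³, 4 m³ left
container 3: place 19 m³, 1 m³ left
container 4: place 13 m³, 7 m³ left
container 5: place 10 m³, 10 m³ left
container 6: place 17 m³, 3 m³ left
container 5: place 10 m³, 0 m³ left
container 7: place 11 m³, 9 m³ left
container 8: place 10 m³, 10 m³ left
container 8: place 10 m³, 0 m³ left
container 9: place 13 m³, 7 m³ left
container 4: place 7 m³, 0 m³ left
container 10: place 18 m³, 2 m³ left
container 7: place 5 m³, 4 m³ left
container 11: place 17 m³, 3 m³ left
container 12: place 12 m³, 8 m³ left
container 2: place 3 m³, 1 m³ left
Final containers: [18,2] [16,3] [19] [13,7] [10,10] [17] [11,5] [10,10] [13] [18] [17] [12].

12 containers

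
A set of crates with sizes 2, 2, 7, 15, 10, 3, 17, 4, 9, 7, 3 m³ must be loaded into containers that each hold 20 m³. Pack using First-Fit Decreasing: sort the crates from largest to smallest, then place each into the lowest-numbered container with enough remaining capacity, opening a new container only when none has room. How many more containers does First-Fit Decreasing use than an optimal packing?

1

First-Fit Decreasing: [17,3] [15,4] [10,9] [7,7,3,2] [2] → 5 containers.
Total size 79 m³; any packing needs at least ⌈79/20⌉ = 4 containers.
An optimal packing achieves that bound: [17,3] [15,3,2] [10,9] [7,7,4,2] → 4 containers.
Excess: 5 − 4 = 1.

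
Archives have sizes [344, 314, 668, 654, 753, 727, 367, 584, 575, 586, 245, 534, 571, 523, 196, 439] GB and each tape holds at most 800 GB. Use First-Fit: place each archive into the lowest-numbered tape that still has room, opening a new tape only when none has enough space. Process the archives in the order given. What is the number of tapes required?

13 tapes

344 GB → tape 1 (remaining 456 GB)
314 GB → tape 1 (remaining 142 GB)
668 GB → tape 2 (remaining 132 GB)
654 GB → tape 3 (remaining 146 GB)
753 GB → tape 4 (remaining 47 GB)
727 GB → tape 5 (remaining 73 GB)
367 GB → tape 6 (remaining 433 GB)
584 GB → tape 7 (remaining 216 GB)
575 GB → tape 8 (remaining 225 GB)
586 GB → tape 9 (remaining 214 GB)
245 GB → tape 6 (remaining 188 GB)
534 GB → tape 10 (remaining 266 GB)
571 GB → tape 11 (remaining 229 GB)
523 GB → tape 12 (remaining 277 GB)
196 GB → tape 7 (remaining 20 GB)
439 GB → tape 13 (remaining 361 GB)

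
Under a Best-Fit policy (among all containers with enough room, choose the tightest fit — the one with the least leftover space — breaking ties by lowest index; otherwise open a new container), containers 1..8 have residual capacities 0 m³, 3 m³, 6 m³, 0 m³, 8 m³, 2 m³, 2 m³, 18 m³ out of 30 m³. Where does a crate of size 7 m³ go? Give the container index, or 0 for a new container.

Containers with room: container 5 (8 m³), container 8 (18 m³).
Tightest fit is container 5 with 8 m³ free.

5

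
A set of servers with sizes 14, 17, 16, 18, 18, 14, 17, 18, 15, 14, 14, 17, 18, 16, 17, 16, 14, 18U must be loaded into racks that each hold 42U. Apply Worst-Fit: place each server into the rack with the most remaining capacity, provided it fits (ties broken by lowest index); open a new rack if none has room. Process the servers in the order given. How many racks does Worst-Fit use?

rack 1: place 14U, 28U left
rack 1: place 17U, 11U left
rack 2: place 16U, 26U left
rack 2: place 18U, 8U left
rack 3: place 18U, 24U left
rack 3: place 14U, 10U left
rack 4: place 17U, 25U left
rack 4: place 18U, 7U left
rack 5: place 15U, 27U left
rack 5: place 14U, 13U left
rack 6: place 14U, 28U left
rack 6: place 17U, 11U left
rack 7: place 18U, 24U left
rack 7: place 16U, 8U left
rack 8: place 17U, 25U left
rack 8: place 16U, 9U left
rack 9: place 14U, 28U left
rack 9: place 18U, 10U left

9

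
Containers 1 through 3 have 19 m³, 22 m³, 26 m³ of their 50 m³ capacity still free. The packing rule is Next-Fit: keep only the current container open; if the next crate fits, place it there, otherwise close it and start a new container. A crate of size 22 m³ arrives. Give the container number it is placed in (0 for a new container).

3

Next-Fit only looks at container 3, which has 26 m³ free.
22 m³ fits there.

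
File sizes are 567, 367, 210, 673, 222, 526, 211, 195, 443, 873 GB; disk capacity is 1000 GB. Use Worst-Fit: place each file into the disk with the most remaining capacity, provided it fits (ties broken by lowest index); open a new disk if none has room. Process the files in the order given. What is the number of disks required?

5 disks

Put 567 GB in disk 1; 433 GB remain.
Put 367 GB in disk 1; 66 GB remain.
Put 210 GB in disk 2; 790 GB remain.
Put 673 GB in disk 2; 117 GB remain.
Put 222 GB in disk 3; 778 GB remain.
Put 526 GB in disk 3; 252 GB remain.
Put 211 GB in disk 3; 41 GB remain.
Put 195 GB in disk 4; 805 GB remain.
Put 443 GB in disk 4; 362 GB remain.
Put 873 GB in disk 5; 127 GB remain.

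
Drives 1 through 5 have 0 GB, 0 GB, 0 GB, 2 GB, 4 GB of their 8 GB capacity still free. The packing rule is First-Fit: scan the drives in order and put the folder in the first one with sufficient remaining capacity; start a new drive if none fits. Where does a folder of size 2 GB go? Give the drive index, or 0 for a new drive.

Drives with room: drive 4 (2 GB), drive 5 (4 GB).
The first with room is drive 4.

4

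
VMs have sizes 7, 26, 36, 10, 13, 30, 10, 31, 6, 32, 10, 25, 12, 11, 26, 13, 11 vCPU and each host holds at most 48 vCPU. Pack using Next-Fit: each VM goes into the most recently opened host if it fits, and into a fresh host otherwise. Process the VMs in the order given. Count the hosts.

7 vCPU → host 1 (remaining 41 vCPU)
26 vCPU → host 1 (remaining 15 vCPU)
36 vCPU → host 2 (remaining 12 vCPU)
10 vCPU → host 2 (remaining 2 vCPU)
13 vCPU → host 3 (remaining 35 vCPU)
30 vCPU → host 3 (remaining 5 vCPU)
10 vCPU → host 4 (remaining 38 vCPU)
31 vCPU → host 4 (remaining 7 vCPU)
6 vCPU → host 4 (remaining 1 vCPU)
32 vCPU → host 5 (remaining 16 vCPU)
10 vCPU → host 5 (remaining 6 vCPU)
25 vCPU → host 6 (remaining 23 vCPU)
12 vCPU → host 6 (remaining 11 vCPU)
11 vCPU → host 6 (remaining 0 vCPU)
26 vCPU → host 7 (remaining 22 vCPU)
13 vCPU → host 7 (remaining 9 vCPU)
11 vCPU → host 8 (remaining 37 vCPU)

8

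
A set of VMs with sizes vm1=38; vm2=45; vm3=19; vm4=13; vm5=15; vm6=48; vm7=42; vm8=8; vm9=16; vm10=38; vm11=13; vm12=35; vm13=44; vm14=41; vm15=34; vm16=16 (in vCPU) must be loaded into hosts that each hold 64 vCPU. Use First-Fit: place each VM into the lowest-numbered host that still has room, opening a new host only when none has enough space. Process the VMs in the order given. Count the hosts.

9

vm1 (38 vCPU) → host 1 (remaining 26 vCPU)
vm2 (45 vCPU) → host 2 (remaining 19 vCPU)
vm3 (19 vCPU) → host 1 (remaining 7 vCPU)
vm4 (13 vCPU) → host 2 (remaining 6 vCPU)
vm5 (15 vCPU) → host 3 (remaining 49 vCPU)
vm6 (48 vCPU) → host 3 (remaining 1 vCPU)
vm7 (42 vCPU) → host 4 (remaining 22 vCPU)
vm8 (8 vCPU) → host 4 (remaining 14 vCPU)
vm9 (16 vCPU) → host 5 (remaining 48 vCPU)
vm10 (38 vCPU) → host 5 (remaining 10 vCPU)
vm11 (13 vCPU) → host 4 (remaining 1 vCPU)
vm12 (35 vCPU) → host 6 (remaining 29 vCPU)
vm13 (44 vCPU) → host 7 (remaining 20 vCPU)
vm14 (41 vCPU) → host 8 (remaining 23 vCPU)
vm15 (34 vCPU) → host 9 (remaining 30 vCPU)
vm16 (16 vCPU) → host 6 (remaining 13 vCPU)
Final hosts: [38,19] [45,13] [15,48] [42,8,13] [16,38] [35,16] [44] [41] [34].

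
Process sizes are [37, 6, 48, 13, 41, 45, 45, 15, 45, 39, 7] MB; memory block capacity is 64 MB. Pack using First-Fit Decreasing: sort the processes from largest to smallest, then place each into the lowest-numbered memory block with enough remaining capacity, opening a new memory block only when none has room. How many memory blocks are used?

Sorted descending: 48, 45, 45, 45, 41, 39, 37, 15, 13, 7, 6.
memory block 1: place 48 MB, 16 MB left
memory block 2: place 45 MB, 19 MB left
memory block 3: place 45 MB, 19 MB left
memory block 4: place 45 MB, 19 MB left
memory block 5: place 41 MB, 23 MB left
memory block 6: place 39 MB, 25 MB left
memory block 7: place 37 MB, 27 MB left
memory block 1: place 15 MB, 1 MB left
memory block 2: place 13 MB, 6 MB left
memory block 3: place 7 MB, 12 MB left
memory block 2: place 6 MB, 0 MB left
Final memory blocks: [48,15] [45,13,6] [45,7] [45] [41] [39] [37].

7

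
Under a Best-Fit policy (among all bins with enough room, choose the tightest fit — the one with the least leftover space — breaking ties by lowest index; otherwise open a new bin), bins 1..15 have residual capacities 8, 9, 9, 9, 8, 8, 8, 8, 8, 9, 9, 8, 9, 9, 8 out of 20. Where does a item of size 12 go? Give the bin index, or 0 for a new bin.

No bin has ≥ 12 free, so a new bin is opened.

0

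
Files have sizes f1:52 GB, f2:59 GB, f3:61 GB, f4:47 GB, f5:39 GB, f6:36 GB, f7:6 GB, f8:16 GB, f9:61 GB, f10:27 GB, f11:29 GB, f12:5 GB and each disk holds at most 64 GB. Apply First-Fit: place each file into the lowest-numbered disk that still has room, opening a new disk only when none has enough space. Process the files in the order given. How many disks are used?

8

Put f1 (52 GB) in disk 1; 12 GB remain.
Put f2 (59 GB) in disk 2; 5 GB remain.
Put f3 (61 GB) in disk 3; 3 GB remain.
Put f4 (47 GB) in disk 4; 17 GB remain.
Put f5 (39 GB) in disk 5; 25 GB remain.
Put f6 (36 GB) in disk 6; 28 GB remain.
Put f7 (6 GB) in disk 1; 6 GB remain.
Put f8 (16 GB) in disk 4; 1 GB remain.
Put f9 (61 GB) in disk 7; 3 GB remain.
Put f10 (27 GB) in disk 6; 1 GB remain.
Put f11 (29 GB) in disk 8; 35 GB remain.
Put f12 (5 GB) in disk 1; 1 GB remain.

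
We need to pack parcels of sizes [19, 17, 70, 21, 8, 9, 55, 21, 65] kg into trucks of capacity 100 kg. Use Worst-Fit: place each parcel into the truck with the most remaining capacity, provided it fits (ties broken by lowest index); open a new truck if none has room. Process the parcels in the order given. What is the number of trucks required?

Put 19 kg in truck 1; 81 kg remain.
Put 17 kg in truck 1; 64 kg remain.
Put 70 kg in truck 2; 30 kg remain.
Put 21 kg in truck 1; 43 kg remain.
Put 8 kg in truck 1; 35 kg remain.
Put 9 kg in truck 1; 26 kg remain.
Put 55 kg in truck 3; 45 kg remain.
Put 21 kg in truck 3; 24 kg remain.
Put 65 kg in truck 4; 35 kg remain.

4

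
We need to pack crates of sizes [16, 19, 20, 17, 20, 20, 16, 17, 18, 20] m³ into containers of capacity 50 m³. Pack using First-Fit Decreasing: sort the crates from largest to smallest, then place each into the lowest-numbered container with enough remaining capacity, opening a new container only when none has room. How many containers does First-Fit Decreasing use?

Sorted descending: 20, 20, 20, 20, 19, 18, 17, 17, 16, 16.
Put 20 m³ in container 1; 30 m³ remain.
Put 20 m³ in container 1; 10 m³ remain.
Put 20 m³ in container 2; 30 m³ remain.
Put 20 m³ in container 2; 10 m³ remain.
Put 19 m³ in container 3; 31 m³ remain.
Put 18 m³ in container 3; 13 m³ remain.
Put 17 m³ in container 4; 33 m³ remain.
Put 17 m³ in container 4; 16 m³ remain.
Put 16 m³ in container 4; 0 m³ remain.
Put 16 m³ in container 5; 34 m³ remain.

5 containers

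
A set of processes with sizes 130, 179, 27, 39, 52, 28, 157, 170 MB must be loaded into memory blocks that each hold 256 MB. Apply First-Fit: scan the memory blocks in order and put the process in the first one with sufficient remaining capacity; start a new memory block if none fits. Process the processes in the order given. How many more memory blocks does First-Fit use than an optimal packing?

0

First-Fit: [130,27,39,52] [179,28] [157] [170] → 4 memory blocks.
Total size 782 MB; any packing needs at least ⌈782/256⌉ = 4 memory blocks.
So 4 is already optimal.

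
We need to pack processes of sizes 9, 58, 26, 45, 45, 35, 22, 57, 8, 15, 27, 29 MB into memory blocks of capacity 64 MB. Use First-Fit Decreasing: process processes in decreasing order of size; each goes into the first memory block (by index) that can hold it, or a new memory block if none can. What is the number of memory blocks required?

7 memory blocks

Sorted descending: 58, 57, 45, 45, 35, 29, 27, 26, 22, 15, 9, 8.
Put 58 MB in memory block 1; 6 MB remain.
Put 57 MB in memory block 2; 7 MB remain.
Put 45 MB in memory block 3; 19 MB remain.
Put 45 MB in memory block 4; 19 MB remain.
Put 35 MB in memory block 5; 29 MB remain.
Put 29 MB in memory block 5; 0 MB remain.
Put 27 MB in memory block 6; 37 MB remain.
Put 26 MB in memory block 6; 11 MB remain.
Put 22 MB in memory block 7; 42 MB remain.
Put 15 MB in memory block 3; 4 MB remain.
Put 9 MB in memory block 4; 10 MB remain.
Put 8 MB in memory block 4; 2 MB remain.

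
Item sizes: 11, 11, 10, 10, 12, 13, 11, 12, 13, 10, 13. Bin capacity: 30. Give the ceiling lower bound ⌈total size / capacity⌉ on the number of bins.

5 bins

Total size = 11 + 11 + 10 + 10 + 12 + 13 + 11 + 12 + 13 + 10 + 13 = 126.
⌈126 / 30⌉ = 5.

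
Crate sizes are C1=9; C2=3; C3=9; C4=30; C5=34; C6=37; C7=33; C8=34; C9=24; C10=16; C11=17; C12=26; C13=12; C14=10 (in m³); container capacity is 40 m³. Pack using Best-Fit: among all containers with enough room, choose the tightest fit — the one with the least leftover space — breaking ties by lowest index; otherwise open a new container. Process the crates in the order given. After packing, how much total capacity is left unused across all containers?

26

C1 (9 m³) → container 1 (remaining 31 m³)
C2 (3 m³) → container 1 (remaining 28 m³)
C3 (9 m³) → container 1 (remaining 19 m³)
C4 (30 m³) → container 2 (remaining 10 m³)
C5 (34 m³) → container 3 (remaining 6 m³)
C6 (37 m³) → container 4 (remaining 3 m³)
C7 (33 m³) → container 5 (remaining 7 m³)
C8 (34 m³) → container 6 (remaining 6 m³)
C9 (24 m³) → container 7 (remaining 16 m³)
C10 (16 m³) → container 7 (remaining 0 m³)
C11 (17 m³) → container 1 (remaining 2 m³)
C12 (26 m³) → container 8 (remaining 14 m³)
C13 (12 m³) → container 8 (remaining 2 m³)
C14 (10 m³) → container 2 (remaining 0 m³)
8 containers × 40 m³ = 320 m³; used 294 m³; unused 26 m³.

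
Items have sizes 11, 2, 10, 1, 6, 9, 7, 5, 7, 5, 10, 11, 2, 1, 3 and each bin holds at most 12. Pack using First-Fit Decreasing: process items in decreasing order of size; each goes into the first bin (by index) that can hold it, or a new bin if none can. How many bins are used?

8

Sorted descending: 11, 11, 10, 10, 9, 7, 7, 6, 5, 5, 3, 2, 2, 1, 1.
11 → bin 1 (remaining 1)
11 → bin 2 (remaining 1)
10 → bin 3 (remaining 2)
10 → bin 4 (remaining 2)
9 → bin 5 (remaining 3)
7 → bin 6 (remaining 5)
7 → bin 7 (remaining 5)
6 → bin 8 (remaining 6)
5 → bin 6 (remaining 0)
5 → bin 7 (remaining 0)
3 → bin 5 (remaining 0)
2 → bin 3 (remaining 0)
2 → bin 4 (remaining 0)
1 → bin 1 (remaining 0)
1 → bin 2 (remaining 0)
Final bins: [11,1] [11,1] [10,2] [10,2] [9,3] [7,5] [7,5] [6].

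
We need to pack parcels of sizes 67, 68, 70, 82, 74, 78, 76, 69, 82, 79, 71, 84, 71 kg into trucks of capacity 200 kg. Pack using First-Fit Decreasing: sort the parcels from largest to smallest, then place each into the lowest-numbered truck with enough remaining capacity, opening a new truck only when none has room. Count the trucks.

7

Sorted descending: 84, 82, 82, 79, 78, 76, 74, 71, 71, 70, 69, 68, 67.
84 kg → truck 1 (remaining 116 kg)
82 kg → truck 1 (remaining 34 kg)
82 kg → truck 2 (remaining 118 kg)
79 kg → truck 2 (remaining 39 kg)
78 kg → truck 3 (remaining 122 kg)
76 kg → truck 3 (remaining 46 kg)
74 kg → truck 4 (remaining 126 kg)
71 kg → truck 4 (remaining 55 kg)
71 kg → truck 5 (remaining 129 kg)
70 kg → truck 5 (remaining 59 kg)
69 kg → truck 6 (remaining 131 kg)
68 kg → truck 6 (remaining 63 kg)
67 kg → truck 7 (remaining 133 kg)
Final trucks: [84,82] [82,79] [78,76] [74,71] [71,70] [69,68] [67].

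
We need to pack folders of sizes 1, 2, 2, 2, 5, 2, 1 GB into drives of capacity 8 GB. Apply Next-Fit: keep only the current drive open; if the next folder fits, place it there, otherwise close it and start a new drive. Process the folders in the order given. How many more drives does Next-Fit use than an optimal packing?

0

Next-Fit: [1,2,2,2] [5,2,1] → 2 drives.
Total size 15 GB; any packing needs at least ⌈15/8⌉ = 2 drives.
So 2 is already optimal.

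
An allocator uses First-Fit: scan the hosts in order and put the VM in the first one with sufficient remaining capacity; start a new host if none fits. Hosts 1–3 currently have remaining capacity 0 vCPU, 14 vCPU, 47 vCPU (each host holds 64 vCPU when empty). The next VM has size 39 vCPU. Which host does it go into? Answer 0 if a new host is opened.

3

Hosts with room: host 3 (47 vCPU).
The first with room is host 3.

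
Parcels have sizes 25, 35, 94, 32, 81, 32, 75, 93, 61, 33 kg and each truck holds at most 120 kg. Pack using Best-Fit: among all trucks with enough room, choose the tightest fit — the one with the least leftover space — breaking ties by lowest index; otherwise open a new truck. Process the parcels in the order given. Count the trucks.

truck 1: place 25 kg, 95 kg left
truck 1: place 35 kg, 60 kg left
truck 2: place 94 kg, 26 kg left
truck 1: place 32 kg, 28 kg left
truck 3: place 81 kg, 39 kg left
truck 3: place 32 kg, 7 kg left
truck 4: place 75 kg, 45 kg left
truck 5: place 93 kg, 27 kg left
truck 6: place 61 kg, 59 kg left
truck 4: place 33 kg, 12 kg left

6 trucks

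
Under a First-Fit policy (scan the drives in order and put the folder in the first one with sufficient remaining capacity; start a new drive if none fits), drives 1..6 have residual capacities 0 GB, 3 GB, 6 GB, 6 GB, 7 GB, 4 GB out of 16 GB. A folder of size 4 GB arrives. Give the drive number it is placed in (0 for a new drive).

3

Drives with room: drive 3 (6 GB), drive 4 (6 GB), drive 5 (7 GB), drive 6 (4 GB).
The first with room is drive 3.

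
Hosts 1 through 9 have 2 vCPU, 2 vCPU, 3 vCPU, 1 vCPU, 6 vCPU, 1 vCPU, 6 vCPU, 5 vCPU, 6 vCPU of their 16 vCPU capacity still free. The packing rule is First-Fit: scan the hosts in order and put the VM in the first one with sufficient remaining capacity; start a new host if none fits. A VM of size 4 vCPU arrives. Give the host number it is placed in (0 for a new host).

5

Hosts with room: host 5 (6 vCPU), host 7 (6 vCPU), host 8 (5 vCPU), host 9 (6 vCPU).
The first with room is host 5.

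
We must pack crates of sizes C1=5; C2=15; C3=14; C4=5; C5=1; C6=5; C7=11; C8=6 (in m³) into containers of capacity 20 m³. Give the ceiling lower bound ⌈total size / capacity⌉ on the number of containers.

4

Total size = 5 + 15 + 14 + 5 + 1 + 5 + 11 + 6 = 62 m³.
⌈62 / 20⌉ = 4.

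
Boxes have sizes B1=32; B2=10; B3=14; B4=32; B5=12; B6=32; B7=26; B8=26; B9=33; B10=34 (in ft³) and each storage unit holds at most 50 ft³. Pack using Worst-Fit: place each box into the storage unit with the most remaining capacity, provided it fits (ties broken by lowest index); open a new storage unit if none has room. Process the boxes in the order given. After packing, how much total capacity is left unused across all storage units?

99

B1 (32 ft³) → storage unit 1 (remaining 18 ft³)
B2 (10 ft³) → storage unit 1 (remaining 8 ft³)
B3 (14 ft³) → storage unit 2 (remaining 36 ft³)
B4 (32 ft³) → storage unit 2 (remaining 4 ft³)
B5 (12 ft³) → storage unit 3 (remaining 38 ft³)
B6 (32 ft³) → storage unit 3 (remaining 6 ft³)
B7 (26 ft³) → storage unit 4 (remaining 24 ft³)
B8 (26 ft³) → storage unit 5 (remaining 24 ft³)
B9 (33 ft³) → storage unit 6 (remaining 17 ft³)
B10 (34 ft³) → storage unit 7 (remaining 16 ft³)
7 storage units × 50 ft³ = 350 ft³; used 251 ft³; unused 99 ft³.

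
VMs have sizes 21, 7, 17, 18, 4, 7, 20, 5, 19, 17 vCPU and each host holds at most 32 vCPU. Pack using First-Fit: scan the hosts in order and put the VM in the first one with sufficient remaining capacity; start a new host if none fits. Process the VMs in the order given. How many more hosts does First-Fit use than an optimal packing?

First-Fit: [21,7,4] [17,7,5] [18] [20] [19] [17] → 6 hosts.
6 VMs exceed 16 vCPU (half the capacity), and no two of those can share a host, so at least 6 hosts are needed.
So 6 is already optimal.

0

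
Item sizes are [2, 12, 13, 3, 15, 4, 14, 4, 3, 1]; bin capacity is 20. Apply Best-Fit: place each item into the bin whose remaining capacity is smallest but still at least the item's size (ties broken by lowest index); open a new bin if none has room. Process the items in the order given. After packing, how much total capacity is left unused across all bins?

9

bin 1: place 2, 18 left
bin 1: place 12, 6 left
bin 2: place 13, 7 left
bin 1: place 3, 3 left
bin 3: place 15, 5 left
bin 3: place 4, 1 left
bin 4: place 14, 6 left
bin 4: place 4, 2 left
bin 1: place 3, 0 left
bin 3: place 1, 0 left
4 bins × 20 = 80; used 71; unused 9.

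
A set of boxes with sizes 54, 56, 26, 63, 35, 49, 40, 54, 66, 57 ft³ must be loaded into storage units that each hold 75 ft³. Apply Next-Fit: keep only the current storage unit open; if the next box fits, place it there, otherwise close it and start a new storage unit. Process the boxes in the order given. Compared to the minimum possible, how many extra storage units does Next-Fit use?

Next-Fit: [54] [56] [26] [63] [35] [49] [40] [54] [66] [57] → 10 storage units.
8 boxes exceed 37.5 ft³ (half the capacity), and no two of those can share a storage unit, so at least 8 storage units are needed.
An optimal packing achieves that bound: [66] [63] [57] [56] [54] [54] [49,26] [40,35] → 8 storage units.
Excess: 10 − 8 = 2.

2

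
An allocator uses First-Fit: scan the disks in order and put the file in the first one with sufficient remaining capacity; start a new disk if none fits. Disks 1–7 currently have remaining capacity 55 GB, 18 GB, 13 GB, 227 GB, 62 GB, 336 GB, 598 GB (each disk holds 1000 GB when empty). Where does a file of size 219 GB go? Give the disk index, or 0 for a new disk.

4

Disks with room: disk 4 (227 GB), disk 6 (336 GB), disk 7 (598 GB).
The first with room is disk 4.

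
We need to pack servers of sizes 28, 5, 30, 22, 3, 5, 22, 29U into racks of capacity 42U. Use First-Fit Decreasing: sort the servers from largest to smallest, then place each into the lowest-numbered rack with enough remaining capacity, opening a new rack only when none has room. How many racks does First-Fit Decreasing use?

5

Sorted descending: 30, 29, 28, 22, 22, 5, 5, 3.
rack 1: place 30U, 12U left
rack 2: place 29U, 13U left
rack 3: place 28U, 14U left
rack 4: place 22U, 20U left
rack 5: place 22U, 20U left
rack 1: place 5U, 7U left
rack 1: place 5U, 2U left
rack 2: place 3U, 10U left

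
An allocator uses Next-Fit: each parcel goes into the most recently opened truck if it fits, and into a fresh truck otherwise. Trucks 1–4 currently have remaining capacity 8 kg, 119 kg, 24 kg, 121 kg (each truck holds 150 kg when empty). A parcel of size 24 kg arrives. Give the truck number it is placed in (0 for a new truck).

Next-Fit only looks at truck 4, which has 121 kg free.
24 kg fits there.

4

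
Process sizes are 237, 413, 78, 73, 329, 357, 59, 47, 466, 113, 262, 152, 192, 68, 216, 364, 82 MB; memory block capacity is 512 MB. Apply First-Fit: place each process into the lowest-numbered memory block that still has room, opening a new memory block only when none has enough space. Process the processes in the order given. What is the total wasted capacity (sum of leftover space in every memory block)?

memory block 1: place 237 MB, 275 MB left
memory block 2: place 413 MB, 99 MB left
memory block 1: place 78 MB, 197 MB left
memory block 1: place 73 MB, 124 MB left
memory block 3: place 329 MB, 183 MB left
memory block 4: place 357 MB, 155 MB left
memory block 1: place 59 MB, 65 MB left
memory block 1: place 47 MB, 18 MB left
memory block 5: place 466 MB, 46 MB left
memory block 3: place 113 MB, 70 MB left
memory block 6: place 262 MB, 250 MB left
memory block 4: place 152 MB, 3 MB left
memory block 6: place 192 MB, 58 MB left
memory block 2: place 68 MB, 31 MB left
memory block 7: place 216 MB, 296 MB left
memory block 8: place 364 MB, 148 MB left
memory block 7: place 82 MB, 214 MB left
8 memory blocks × 512 MB = 4096 MB; used 3508 MB; unused 588 MB.

588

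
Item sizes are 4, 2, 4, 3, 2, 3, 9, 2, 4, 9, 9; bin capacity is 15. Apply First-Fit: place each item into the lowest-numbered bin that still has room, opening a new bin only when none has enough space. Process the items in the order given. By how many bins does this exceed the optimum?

0

First-Fit: [4,2,4,3,2] [3,9,2] [4,9] [9] → 4 bins.
Total size 51; any packing needs at least ⌈51/15⌉ = 4 bins.
So 4 is already optimal.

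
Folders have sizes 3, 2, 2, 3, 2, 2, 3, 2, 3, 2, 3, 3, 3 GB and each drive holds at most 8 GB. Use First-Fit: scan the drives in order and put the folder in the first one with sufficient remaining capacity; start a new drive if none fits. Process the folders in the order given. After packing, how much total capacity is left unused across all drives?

7

3 GB → drive 1 (remaining 5 GB)
2 GB → drive 1 (remaining 3 GB)
2 GB → drive 1 (remaining 1 GB)
3 GB → drive 2 (remaining 5 GB)
2 GB → drive 2 (remaining 3 GB)
2 GB → drive 2 (remaining 1 GB)
3 GB → drive 3 (remaining 5 GB)
2 GB → drive 3 (remaining 3 GB)
3 GB → drive 3 (remaining 0 GB)
2 GB → drive 4 (remaining 6 GB)
3 GB → drive 4 (remaining 3 GB)
3 GB → drive 4 (remaining 0 GB)
3 GB → drive 5 (remaining 5 GB)
5 drives × 8 GB = 40 GB; used 33 GB; unused 7 GB.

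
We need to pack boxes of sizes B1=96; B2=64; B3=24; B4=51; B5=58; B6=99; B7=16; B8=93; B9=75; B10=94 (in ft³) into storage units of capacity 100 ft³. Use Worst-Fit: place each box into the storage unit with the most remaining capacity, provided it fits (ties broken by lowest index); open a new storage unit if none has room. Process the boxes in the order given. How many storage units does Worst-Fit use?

Put B1 (96 ft³) in storage unit 1; 4 ft³ remain.
Put B2 (64 ft³) in storage unit 2; 36 ft³ remain.
Put B3 (24 ft³) in storage unit 2; 12 ft³ remain.
Put B4 (51 ft³) in storage unit 3; 49 ft³ remain.
Put B5 (58 ft³) in storage unit 4; 42 ft³ remain.
Put B6 (99 ft³) in storage unit 5; 1 ft³ remain.
Put B7 (16 ft³) in storage unit 3; 33 ft³ remain.
Put B8 (93 ft³) in storage unit 6; 7 ft³ remain.
Put B9 (75 ft³) in storage unit 7; 25 ft³ remain.
Put B10 (94 ft³) in storage unit 8; 6 ft³ remain.
Final storage units: [96] [64,24] [51,16] [58] [99] [93] [75] [94].

8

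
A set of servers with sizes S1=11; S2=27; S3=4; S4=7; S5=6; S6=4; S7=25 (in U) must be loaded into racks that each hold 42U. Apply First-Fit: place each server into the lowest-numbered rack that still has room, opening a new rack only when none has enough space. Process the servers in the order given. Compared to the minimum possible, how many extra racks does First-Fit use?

First-Fit: [11,27,4] [7,6,4,25] → 2 racks.
Total size 84U; any packing needs at least ⌈84/42⌉ = 2 racks.
So 2 is already optimal.

0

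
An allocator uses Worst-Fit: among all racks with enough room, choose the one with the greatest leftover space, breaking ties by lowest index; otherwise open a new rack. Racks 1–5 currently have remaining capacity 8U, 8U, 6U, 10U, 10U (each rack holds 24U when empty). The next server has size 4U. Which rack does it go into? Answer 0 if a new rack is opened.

4

Racks with room: rack 1 (8U), rack 2 (8U), rack 3 (6U), rack 4 (10U), rack 5 (10U).
Most room is rack 4 with 10U free.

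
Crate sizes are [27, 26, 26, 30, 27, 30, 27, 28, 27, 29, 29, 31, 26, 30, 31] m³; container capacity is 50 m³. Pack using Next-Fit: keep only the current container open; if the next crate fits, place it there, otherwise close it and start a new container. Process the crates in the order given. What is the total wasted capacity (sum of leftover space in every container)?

container 1: place 27 m³, 23 m³ left
container 2: place 26 m³, 24 m³ left
container 3: place 26 m³, 24 m³ left
container 4: place 30 m³, 20 m³ left
container 5: place 27 m³, 23 m³ left
container 6: place 30 m³, 20 m³ left
container 7: place 27 m³, 23 m³ left
container 8: place 28 m³, 22 m³ left
container 9: place 27 m³, 23 m³ left
container 10: place 29 m³, 21 m³ left
container 11: place 29 m³, 21 m³ left
container 12: place 31 m³, 19 m³ left
container 13: place 26 m³, 24 m³ left
container 14: place 30 m³, 20 m³ left
container 15: place 31 m³, 19 m³ left
15 containers × 50 m³ = 750 m³; used 424 m³; unused 326 m³.

326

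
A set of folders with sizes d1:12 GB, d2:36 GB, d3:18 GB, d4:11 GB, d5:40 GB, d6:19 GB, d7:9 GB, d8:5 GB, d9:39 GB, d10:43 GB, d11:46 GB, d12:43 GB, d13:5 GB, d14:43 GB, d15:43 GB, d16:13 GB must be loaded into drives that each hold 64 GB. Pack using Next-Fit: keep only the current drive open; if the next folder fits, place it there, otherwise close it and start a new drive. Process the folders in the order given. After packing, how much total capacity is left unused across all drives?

d1 (12 GB) → drive 1 (remaining 52 GB)
d2 (36 GB) → drive 1 (remaining 16 GB)
d3 (18 GB) → drive 2 (remaining 46 GB)
d4 (11 GB) → drive 2 (remaining 35 GB)
d5 (40 GB) → drive 3 (remaining 24 GB)
d6 (19 GB) → drive 3 (remaining 5 GB)
d7 (9 GB) → drive 4 (remaining 55 GB)
d8 (5 GB) → drive 4 (remaining 50 GB)
d9 (39 GB) → drive 4 (remaining 11 GB)
d10 (43 GB) → drive 5 (remaining 21 GB)
d11 (46 GB) → drive 6 (remaining 18 GB)
d12 (43 GB) → drive 7 (remaining 21 GB)
d13 (5 GB) → drive 7 (remaining 16 GB)
d14 (43 GB) → drive 8 (remaining 21 GB)
d15 (43 GB) → drive 9 (remaining 21 GB)
d16 (13 GB) → drive 9 (remaining 8 GB)
9 drives × 64 GB = 576 GB; used 425 GB; unused 151 GB.

151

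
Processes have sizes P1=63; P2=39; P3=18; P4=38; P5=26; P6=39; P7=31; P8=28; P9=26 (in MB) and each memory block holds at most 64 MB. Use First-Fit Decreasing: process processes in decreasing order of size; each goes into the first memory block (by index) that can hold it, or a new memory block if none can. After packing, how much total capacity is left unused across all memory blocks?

Sorted descending: 63, 39, 39, 38, 31, 28, 26, 26, 18.
memory block 1: place 63 MB, 1 MB left
memory block 2: place 39 MB, 25 MB left
memory block 3: place 39 MB, 25 MB left
memory block 4: place 38 MB, 26 MB left
memory block 5: place 31 MB, 33 MB left
memory block 5: place 28 MB, 5 MB left
memory block 4: place 26 MB, 0 MB left
memory block 6: place 26 MB, 38 MB left
memory block 2: place 18 MB, 7 MB left
6 memory blocks × 64 MB = 384 MB; used 308 MB; unused 76 MB.

76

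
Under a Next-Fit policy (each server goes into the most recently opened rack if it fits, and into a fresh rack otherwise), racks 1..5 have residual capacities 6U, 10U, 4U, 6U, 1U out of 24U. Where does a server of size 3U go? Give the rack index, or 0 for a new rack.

0

Next-Fit only looks at rack 5, which has 1U free.
3U does not fit, so a new rack is opened.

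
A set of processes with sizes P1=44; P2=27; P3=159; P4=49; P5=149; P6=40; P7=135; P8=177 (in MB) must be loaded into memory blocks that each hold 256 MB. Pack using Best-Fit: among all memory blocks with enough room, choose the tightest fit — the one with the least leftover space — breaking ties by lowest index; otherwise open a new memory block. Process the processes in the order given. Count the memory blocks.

4

P1 (44 MB) → memory block 1 (remaining 212 MB)
P2 (27 MB) → memory block 1 (remaining 185 MB)
P3 (159 MB) → memory block 1 (remaining 26 MB)
P4 (49 MB) → memory block 2 (remaining 207 MB)
P5 (149 MB) → memory block 2 (remaining 58 MB)
P6 (40 MB) → memory block 2 (remaining 18 MB)
P7 (135 MB) → memory block 3 (remaining 121 MB)
P8 (177 MB) → memory block 4 (remaining 79 MB)
Final memory blocks: [44,27,159] [49,149,40] [135] [177].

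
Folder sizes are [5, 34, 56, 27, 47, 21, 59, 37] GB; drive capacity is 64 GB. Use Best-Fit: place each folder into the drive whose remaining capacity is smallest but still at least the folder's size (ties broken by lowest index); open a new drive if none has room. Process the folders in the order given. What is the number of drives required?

drive 1: place 5 GB, 59 GB left
drive 1: place 34 GB, 25 GB left
drive 2: place 56 GB, 8 GB left
drive 3: place 27 GB, 37 GB left
drive 4: place 47 GB, 17 GB left
drive 1: place 21 GB, 4 GB left
drive 5: place 59 GB, 5 GB left
drive 3: place 37 GB, 0 GB left

5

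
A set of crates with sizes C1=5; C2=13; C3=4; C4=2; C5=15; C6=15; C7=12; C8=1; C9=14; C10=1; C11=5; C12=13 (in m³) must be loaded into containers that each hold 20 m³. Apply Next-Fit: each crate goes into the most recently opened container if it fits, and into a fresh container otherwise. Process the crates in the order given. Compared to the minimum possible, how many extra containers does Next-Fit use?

Next-Fit: [5,13] [4,2] [15] [15] [12,1] [14,1,5] [13] → 7 containers.
6 crates exceed 10 m³ (half the capacity), and no two of those can share a container, so at least 6 containers are needed.
An optimal packing achieves that bound: [15,5] [15,5] [14,4,2] [13,1,1] [13] [12] → 6 containers.
Excess: 7 − 6 = 1.

1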